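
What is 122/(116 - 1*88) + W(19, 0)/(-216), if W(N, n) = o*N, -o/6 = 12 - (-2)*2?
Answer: 1613/126 ≈ 12.802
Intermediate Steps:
o = -96 (o = -6*(12 - (-2)*2) = -6*(12 - 1*(-4)) = -6*(12 + 4) = -6*16 = -96)
W(N, n) = -96*N
122/(116 - 1*88) + W(19, 0)/(-216) = 122/(116 - 1*88) - 96*19/(-216) = 122/(116 - 88) - 1824*(-1/216) = 122/28 + 76/9 = 122*(1/28) + 76/9 = 61/14 + 76/9 = 1613/126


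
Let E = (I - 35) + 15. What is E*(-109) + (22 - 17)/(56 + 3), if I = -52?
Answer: 463037/59 ≈ 7848.1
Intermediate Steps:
E = -72 (E = (-52 - 35) + 15 = -87 + 15 = -72)
E*(-109) + (22 - 17)/(56 + 3) = -72*(-109) + (22 - 17)/(56 + 3) = 7848 + 5/59 = 463037/59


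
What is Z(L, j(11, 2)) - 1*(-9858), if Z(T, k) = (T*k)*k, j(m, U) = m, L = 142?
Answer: 27040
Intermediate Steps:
Z(T, k) = T*k**2
Z(L, j(11, 2)) - 1*(-9858) = 142*11**2 - 1*(-9858) = 142*121 + 9858 = 17182 + 9858 = 27040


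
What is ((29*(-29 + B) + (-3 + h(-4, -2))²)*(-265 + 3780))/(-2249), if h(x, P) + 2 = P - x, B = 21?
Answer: 783845/2249 ≈ 348.53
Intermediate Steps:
h(x, P) = -2 + P - x (h(x, P) = -2 + (P - x) = -2 + P - x)
((29*(-29 + B) + (-3 + h(-4, -2))²)*(-265 + 3780))/(-2249) = ((29*(-29 + 21) + (-3 + (-2 - 2 - 1*(-4)))²)*(-265 + 3780))/(-2249) = ((29*(-8) + (-3 + (-2 - 2 + 4))²)*3515)*(-1/2249) = ((-232 + (-3 + 0)²)*3515)*(-1/2249) = ((-232 + (-3)²)*3515)*(-1/2249) = ((-232 + 9)*3515)*(-1/2249) = -223*3515*(-1/2249) = -783845*(-1/2249) = 783845/2249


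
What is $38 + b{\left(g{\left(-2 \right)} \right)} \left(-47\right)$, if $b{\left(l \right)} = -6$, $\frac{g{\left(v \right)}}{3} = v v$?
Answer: $320$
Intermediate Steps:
$g{\left(v \right)} = 3 v^{2}$ ($g{\left(v \right)} = 3 v v = 3 v^{2}$)
$38 + b{\left(g{\left(-2 \right)} \right)} \left(-47\right) = 38 - -282 = 38 + 282 = 320$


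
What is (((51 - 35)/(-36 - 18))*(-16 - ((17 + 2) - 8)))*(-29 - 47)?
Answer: -608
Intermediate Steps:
(((51 - 35)/(-36 - 18))*(-16 - ((17 + 2) - 8)))*(-29 - 47) = ((16/(-54))*(-16 - (19 - 8)))*(-76) = ((16*(-1/54))*(-16 - 1*11))*(-76) = -8*(-16 - 11)/27*(-76) = -8/27*(-27)*(-76) = 8*(-76) = -608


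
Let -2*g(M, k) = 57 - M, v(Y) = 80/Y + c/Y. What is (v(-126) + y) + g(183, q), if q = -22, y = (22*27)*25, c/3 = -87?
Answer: 1879219/126 ≈ 14914.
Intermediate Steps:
c = -261 (c = 3*(-87) = -261)
v(Y) = -181/Y (v(Y) = 80/Y - 261/Y = -181/Y)
y = 14850 (y = 594*25 = 14850)
g(M, k) = -57/2 + M/2 (g(M, k) = -(57 - M)/2 = -57/2 + M/2)
(v(-126) + y) + g(183, q) = (-181/(-126) + 14850) + (-57/2 + (½)*183) = (-181*(-1/126) + 14850) + (-57/2 + 183/2) = (181/126 + 14850) + 63 = 1871281/126 + 63 = 1879219/126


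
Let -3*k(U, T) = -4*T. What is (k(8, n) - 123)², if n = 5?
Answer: 121801/9 ≈ 13533.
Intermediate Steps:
k(U, T) = 4*T/3 (k(U, T) = -(-4)*T/3 = 4*T/3)
(k(8, n) - 123)² = ((4/3)*5 - 123)² = (20/3 - 123)² = (-349/3)² = 121801/9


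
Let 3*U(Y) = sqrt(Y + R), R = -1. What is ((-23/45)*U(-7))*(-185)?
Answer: 1702*I*sqrt(2)/27 ≈ 89.148*I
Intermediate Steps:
U(Y) = sqrt(-1 + Y)/3 (U(Y) = sqrt(Y - 1)/3 = sqrt(-1 + Y)/3)
((-23/45)*U(-7))*(-185) = ((-23/45)*(sqrt(-1 - 7)/3))*(-185) = ((-23*1/45)*(sqrt(-8)/3))*(-185) = -23*2*I*sqrt(2)/135*(-185) = -46*I*sqrt(2)/135*(-185) = 1702*I*sqrt(2)/27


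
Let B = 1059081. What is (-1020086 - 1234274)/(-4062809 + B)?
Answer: 281795/375466 ≈ 0.75052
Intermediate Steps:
(-1020086 - 1234274)/(-4062809 + B) = (-1020086 - 1234274)/(-4062809 + 1059081) = -2254360/(-3003728) = -2254360*(-1/3003728) = 281795/375466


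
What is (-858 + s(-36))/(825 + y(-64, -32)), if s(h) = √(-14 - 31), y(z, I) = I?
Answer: -66/61 + 3*I*√5/793 ≈ -1.082 + 0.0084593*I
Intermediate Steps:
s(h) = 3*I*√5 (s(h) = √(-45) = 3*I*√5)
(-858 + s(-36))/(825 + y(-64, -32)) = (-858 + 3*I*√5)/(825 - 32) = (-858 + 3*I*√5)/793 = (-858 + 3*I*√5)*(1/793) = -66/61 + 3*I*√5/793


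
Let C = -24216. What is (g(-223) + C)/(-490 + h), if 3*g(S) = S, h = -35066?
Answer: 72871/106668 ≈ 0.68316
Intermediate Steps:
g(S) = S/3
(g(-223) + C)/(-490 + h) = ((⅓)*(-223) - 24216)/(-490 - 35066) = (-223/3 - 24216)/(-35556) = -72871/3*(-1/35556) = 72871/106668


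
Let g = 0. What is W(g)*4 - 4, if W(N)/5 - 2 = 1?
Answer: 56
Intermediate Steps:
W(N) = 15 (W(N) = 10 + 5*1 = 10 + 5 = 15)
W(g)*4 - 4 = 15*4 - 4 = 60 - 4 = 56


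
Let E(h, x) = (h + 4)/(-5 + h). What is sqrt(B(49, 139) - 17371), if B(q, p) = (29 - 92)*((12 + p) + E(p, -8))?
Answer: I*sqrt(483936310)/134 ≈ 164.17*I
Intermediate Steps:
E(h, x) = (4 + h)/(-5 + h)
B(q, p) = -756 - 63*p - 63*(4 + p)/(-5 + p) (B(q, p) = (29 - 92)*((12 + p) + (4 + p)/(-5 + p)) = -63*(12 + p + (4 + p)/(-5 + p)) = -756 - 63*p - 63*(4 + p)/(-5 + p))
sqrt(B(49, 139) - 17371) = sqrt(63*(56 - 1*139**2 - 8*139)/(-5 + 139) - 17371) = sqrt(63*(56 - 1*19321 - 1112)/134 - 17371) = sqrt(63*(1/134)*(56 - 19321 - 1112) - 17371) = sqrt(63*(1/134)*(-20377) - 17371) = sqrt(-1283751/134 - 17371) = sqrt(-3611465/134) = I*sqrt(483936310)/134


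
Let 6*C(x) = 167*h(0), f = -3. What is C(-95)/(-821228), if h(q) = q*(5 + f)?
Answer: 0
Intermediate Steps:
h(q) = 2*q (h(q) = q*(5 - 3) = q*2 = 2*q)
C(x) = 0 (C(x) = (167*(2*0))/6 = (167*0)/6 = (1/6)*0 = 0)
C(-95)/(-821228) = 0/(-821228) = 0*(-1/821228) = 0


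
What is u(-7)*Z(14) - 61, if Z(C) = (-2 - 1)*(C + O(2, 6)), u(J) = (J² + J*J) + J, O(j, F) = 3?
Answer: -4702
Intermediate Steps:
u(J) = J + 2*J² (u(J) = (J² + J²) + J = 2*J² + J = J + 2*J²)
Z(C) = -9 - 3*C (Z(C) = (-2 - 1)*(C + 3) = -3*(3 + C) = -9 - 3*C)
u(-7)*Z(14) - 61 = (-7*(1 + 2*(-7)))*(-9 - 3*14) - 61 = (-7*(1 - 14))*(-9 - 42) - 61 = -7*(-13)*(-51) - 61 = 91*(-51) - 61 = -4641 - 61 = -4702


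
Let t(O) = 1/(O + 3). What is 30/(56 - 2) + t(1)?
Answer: 29/36 ≈ 0.80556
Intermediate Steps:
t(O) = 1/(3 + O)
30/(56 - 2) + t(1) = 30/(56 - 2) + 1/(3 + 1) = 30/54 + 1/4 = (1/54)*30 + 1/4 = 5/9 + 1/4 = 29/36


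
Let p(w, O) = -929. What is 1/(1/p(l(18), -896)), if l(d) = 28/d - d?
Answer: -929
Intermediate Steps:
l(d) = -d + 28/d
1/(1/p(l(18), -896)) = 1/(1/(-929)) = 1/(-1/929) = -929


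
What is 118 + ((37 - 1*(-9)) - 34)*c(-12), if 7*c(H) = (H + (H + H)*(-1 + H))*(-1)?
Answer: -2774/7 ≈ -396.29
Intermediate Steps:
c(H) = -H/7 - 2*H*(-1 + H)/7 (c(H) = ((H + (H + H)*(-1 + H))*(-1))/7 = ((H + (2*H)*(-1 + H))*(-1))/7 = ((H + 2*H*(-1 + H))*(-1))/7 = (-H - 2*H*(-1 + H))/7 = -H/7 - 2*H*(-1 + H)/7)
118 + ((37 - 1*(-9)) - 34)*c(-12) = 118 + ((37 - 1*(-9)) - 34)*((⅐)*(-12)*(1 - 2*(-12))) = 118 + ((37 + 9) - 34)*((⅐)*(-12)*(1 + 24)) = 118 + (46 - 34)*((⅐)*(-12)*25) = 118 + 12*(-300/7) = 118 - 3600/7 = -2774/7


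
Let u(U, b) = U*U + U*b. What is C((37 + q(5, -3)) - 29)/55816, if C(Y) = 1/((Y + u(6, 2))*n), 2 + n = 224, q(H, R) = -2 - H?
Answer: 1/607166448 ≈ 1.6470e-9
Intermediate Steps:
u(U, b) = U² + U*b
n = 222 (n = -2 + 224 = 222)
C(Y) = 1/(222*(48 + Y)) (C(Y) = 1/((Y + 6*(6 + 2))*222) = (1/222)/(Y + 6*8) = (1/222)/(Y + 48) = (1/222)/(48 + Y) = 1/(222*(48 + Y)))
C((37 + q(5, -3)) - 29)/55816 = (1/(222*(48 + ((37 + (-2 - 1*5)) - 29))))/55816 = (1/(222*(48 + ((37 + (-2 - 5)) - 29))))*(1/55816) = (1/(222*(48 + ((37 - 7) - 29))))*(1/55816) = (1/(222*(48 + (30 - 29))))*(1/55816) = (1/(222*(48 + 1)))*(1/55816) = ((1/222)/49)*(1/55816) = ((1/222)*(1/49))*(1/55816) = (1/10878)*(1/55816) = 1/607166448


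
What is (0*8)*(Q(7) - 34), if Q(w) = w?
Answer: 0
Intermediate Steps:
(0*8)*(Q(7) - 34) = (0*8)*(7 - 34) = 0*(-27) = 0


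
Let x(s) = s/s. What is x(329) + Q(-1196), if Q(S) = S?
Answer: -1195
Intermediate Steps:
x(s) = 1
x(329) + Q(-1196) = 1 - 1196 = -1195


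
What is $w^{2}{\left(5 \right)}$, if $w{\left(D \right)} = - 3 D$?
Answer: $225$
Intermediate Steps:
$w^{2}{\left(5 \right)} = \left(\left(-3\right) 5\right)^{2} = \left(-15\right)^{2} = 225$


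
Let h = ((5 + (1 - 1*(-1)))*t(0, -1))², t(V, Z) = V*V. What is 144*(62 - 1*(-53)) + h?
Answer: 16560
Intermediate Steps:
t(V, Z) = V²
h = 0 (h = ((5 + (1 - 1*(-1)))*0²)² = ((5 + (1 + 1))*0)² = ((5 + 2)*0)² = (7*0)² = 0² = 0)
144*(62 - 1*(-53)) + h = 144*(62 - 1*(-53)) + 0 = 144*(62 + 53) + 0 = 144*115 + 0 = 16560 + 0 = 16560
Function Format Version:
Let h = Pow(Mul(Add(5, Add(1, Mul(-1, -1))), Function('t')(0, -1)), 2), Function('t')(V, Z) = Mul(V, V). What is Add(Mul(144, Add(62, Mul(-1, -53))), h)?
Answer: 16560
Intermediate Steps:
Function('t')(V, Z) = Pow(V, 2)
h = 0 (h = Pow(Mul(Add(5, Add(1, Mul(-1, -1))), Pow(0, 2)), 2) = Pow(Mul(Add(5, Add(1, 1)), 0), 2) = Pow(Mul(Add(5, 2), 0), 2) = Pow(Mul(7, 0), 2) = Pow(0, 2) = 0)
Add(Mul(144, Add(62, Mul(-1, -53))), h) = Add(Mul(144, Add(62, Mul(-1, -53))), 0) = Add(Mul(144, Add(62, 53)), 0) = Add(Mul(144, 115), 0) = Add(16560, 0) = 16560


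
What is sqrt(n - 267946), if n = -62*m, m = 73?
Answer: 2*I*sqrt(68118) ≈ 521.99*I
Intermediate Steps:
n = -4526 (n = -62*73 = -4526)
sqrt(n - 267946) = sqrt(-4526 - 267946) = sqrt(-272472) = 2*I*sqrt(68118)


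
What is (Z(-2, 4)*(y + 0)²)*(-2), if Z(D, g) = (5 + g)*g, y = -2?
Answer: -288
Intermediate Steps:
Z(D, g) = g*(5 + g)
(Z(-2, 4)*(y + 0)²)*(-2) = ((4*(5 + 4))*(-2 + 0)²)*(-2) = ((4*9)*(-2)²)*(-2) = (36*4)*(-2) = 144*(-2) = -288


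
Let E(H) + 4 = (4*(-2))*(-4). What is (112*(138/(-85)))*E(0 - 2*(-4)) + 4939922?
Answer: 419460602/85 ≈ 4.9348e+6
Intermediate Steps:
E(H) = 28 (E(H) = -4 + (4*(-2))*(-4) = -4 - 8*(-4) = -4 + 32 = 28)
(112*(138/(-85)))*E(0 - 2*(-4)) + 4939922 = (112*(138/(-85)))*28 + 4939922 = (112*(138*(-1/85)))*28 + 4939922 = (112*(-138/85))*28 + 4939922 = -15456/85*28 + 4939922 = -432768/85 + 4939922 = 419460602/85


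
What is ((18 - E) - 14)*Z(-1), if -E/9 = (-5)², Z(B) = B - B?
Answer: 0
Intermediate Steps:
Z(B) = 0
E = -225 (E = -9*(-5)² = -9*25 = -225)
((18 - E) - 14)*Z(-1) = ((18 - 1*(-225)) - 14)*0 = ((18 + 225) - 14)*0 = (243 - 14)*0 = 229*0 = 0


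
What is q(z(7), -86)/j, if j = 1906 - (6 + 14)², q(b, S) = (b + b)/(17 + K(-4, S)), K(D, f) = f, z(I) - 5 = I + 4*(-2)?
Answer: -4/51957 ≈ -7.6987e-5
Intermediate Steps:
z(I) = -3 + I (z(I) = 5 + (I + 4*(-2)) = 5 + (I - 8) = 5 + (-8 + I) = -3 + I)
q(b, S) = 2*b/(17 + S) (q(b, S) = (b + b)/(17 + S) = (2*b)/(17 + S) = 2*b/(17 + S))
j = 1506 (j = 1906 - 1*20² = 1906 - 1*400 = 1906 - 400 = 1506)
q(z(7), -86)/j = (2*(-3 + 7)/(17 - 86))/1506 = (2*4/(-69))*(1/1506) = (2*4*(-1/69))*(1/1506) = -8/69*1/1506 = -4/51957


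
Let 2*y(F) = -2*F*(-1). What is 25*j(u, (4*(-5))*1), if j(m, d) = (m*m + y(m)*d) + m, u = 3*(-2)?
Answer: 3750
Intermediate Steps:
y(F) = F (y(F) = (-2*F*(-1))/2 = (2*F)/2 = F)
u = -6
j(m, d) = m + m² + d*m (j(m, d) = (m*m + m*d) + m = (m² + d*m) + m = m + m² + d*m)
25*j(u, (4*(-5))*1) = 25*(-6*(1 + (4*(-5))*1 - 6)) = 25*(-6*(1 - 20*1 - 6)) = 25*(-6*(1 - 20 - 6)) = 25*(-6*(-25)) = 25*150 = 3750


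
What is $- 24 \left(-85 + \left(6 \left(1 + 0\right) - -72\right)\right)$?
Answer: $168$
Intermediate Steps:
$- 24 \left(-85 + \left(6 \left(1 + 0\right) - -72\right)\right) = - 24 \left(-85 + \left(6 \cdot 1 + 72\right)\right) = - 24 \left(-85 + \left(6 + 72\right)\right) = - 24 \left(-85 + 78\right) = \left(-24\right) \left(-7\right) = 168$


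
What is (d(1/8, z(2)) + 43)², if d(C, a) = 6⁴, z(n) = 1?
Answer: 1792921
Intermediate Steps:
d(C, a) = 1296
(d(1/8, z(2)) + 43)² = (1296 + 43)² = 1339² = 1792921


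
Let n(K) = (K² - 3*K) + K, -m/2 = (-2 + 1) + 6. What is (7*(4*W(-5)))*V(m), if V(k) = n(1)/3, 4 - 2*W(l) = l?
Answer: -42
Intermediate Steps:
W(l) = 2 - l/2
m = -10 (m = -2*((-2 + 1) + 6) = -2*(-1 + 6) = -2*5 = -10)
n(K) = K² - 2*K
V(k) = -⅓ (V(k) = (1*(-2 + 1))/3 = (1*(-1))*(⅓) = -1*⅓ = -⅓)
(7*(4*W(-5)))*V(m) = (7*(4*(2 - ½*(-5))))*(-⅓) = (7*(4*(2 + 5/2)))*(-⅓) = (7*(4*(9/2)))*(-⅓) = (7*18)*(-⅓) = 126*(-⅓) = -42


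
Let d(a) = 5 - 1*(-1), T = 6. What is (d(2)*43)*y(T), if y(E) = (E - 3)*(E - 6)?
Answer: 0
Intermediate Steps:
y(E) = (-6 + E)*(-3 + E) (y(E) = (-3 + E)*(-6 + E) = (-6 + E)*(-3 + E))
d(a) = 6 (d(a) = 5 + 1 = 6)
(d(2)*43)*y(T) = (6*43)*(18 + 6² - 9*6) = 258*(18 + 36 - 54) = 258*0 = 0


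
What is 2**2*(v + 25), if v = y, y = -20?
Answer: 20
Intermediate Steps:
v = -20
2**2*(v + 25) = 2**2*(-20 + 25) = 4*5 = 20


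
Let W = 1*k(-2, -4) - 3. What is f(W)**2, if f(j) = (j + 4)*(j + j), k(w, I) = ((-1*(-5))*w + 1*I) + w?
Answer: 324900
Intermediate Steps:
k(w, I) = I + 6*w (k(w, I) = (5*w + I) + w = (I + 5*w) + w = I + 6*w)
W = -19 (W = 1*(-4 + 6*(-2)) - 3 = 1*(-4 - 12) - 3 = 1*(-16) - 3 = -16 - 3 = -19)
f(j) = 2*j*(4 + j) (f(j) = (4 + j)*(2*j) = 2*j*(4 + j))
f(W)**2 = (2*(-19)*(4 - 19))**2 = (2*(-19)*(-15))**2 = 570**2 = 324900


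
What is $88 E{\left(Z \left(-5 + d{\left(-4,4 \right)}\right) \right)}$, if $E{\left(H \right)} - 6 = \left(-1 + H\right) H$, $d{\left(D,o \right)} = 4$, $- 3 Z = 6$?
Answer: $704$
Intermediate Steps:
$Z = -2$ ($Z = \left(- \frac{1}{3}\right) 6 = -2$)
$E{\left(H \right)} = 6 + H \left(-1 + H\right)$ ($E{\left(H \right)} = 6 + \left(-1 + H\right) H = 6 + H \left(-1 + H\right)$)
$88 E{\left(Z \left(-5 + d{\left(-4,4 \right)}\right) \right)} = 88 \left(6 + \left(- 2 \left(-5 + 4\right)\right)^{2} - - 2 \left(-5 + 4\right)\right) = 88 \left(6 + \left(\left(-2\right) \left(-1\right)\right)^{2} - \left(-2\right) \left(-1\right)\right) = 88 \left(6 + 2^{2} - 2\right) = 88 \left(6 + 4 - 2\right) = 88 \cdot 8 = 704$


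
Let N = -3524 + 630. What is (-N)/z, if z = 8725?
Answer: 2894/8725 ≈ 0.33169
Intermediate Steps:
N = -2894
(-N)/z = -1*(-2894)/8725 = 2894*(1/8725) = 2894/8725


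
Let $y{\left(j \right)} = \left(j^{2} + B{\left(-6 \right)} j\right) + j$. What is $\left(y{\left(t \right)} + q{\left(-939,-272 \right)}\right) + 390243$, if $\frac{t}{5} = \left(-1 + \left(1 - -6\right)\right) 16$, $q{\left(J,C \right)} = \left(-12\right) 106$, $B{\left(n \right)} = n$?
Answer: $616971$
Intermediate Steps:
$q{\left(J,C \right)} = -1272$
$t = 480$ ($t = 5 \left(-1 + \left(1 - -6\right)\right) 16 = 5 \left(-1 + \left(1 + 6\right)\right) 16 = 5 \left(-1 + 7\right) 16 = 5 \cdot 6 \cdot 16 = 5 \cdot 96 = 480$)
$y{\left(j \right)} = j^{2} - 5 j$ ($y{\left(j \right)} = \left(j^{2} - 6 j\right) + j = j^{2} - 5 j$)
$\left(y{\left(t \right)} + q{\left(-939,-272 \right)}\right) + 390243 = \left(480 \left(-5 + 480\right) - 1272\right) + 390243 = \left(480 \cdot 475 - 1272\right) + 390243 = \left(228000 - 1272\right) + 390243 = 226728 + 390243 = 616971$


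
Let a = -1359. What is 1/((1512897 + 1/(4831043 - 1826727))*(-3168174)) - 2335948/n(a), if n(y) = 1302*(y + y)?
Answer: 1401573659765590573593545/2123308962285029955821133 ≈ 0.66009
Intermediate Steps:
n(y) = 2604*y (n(y) = 1302*(2*y) = 2604*y)
1/((1512897 + 1/(4831043 - 1826727))*(-3168174)) - 2335948/n(a) = 1/((1512897 + 1/(4831043 - 1826727))*(-3168174)) - 2335948/(2604*(-1359)) = -1/3168174/(1512897 + 1/3004316) - 2335948/(-3538836) = -1/3168174/(1512897 + 1/3004316) - 2335948*(-1/3538836) = -1/3168174/(4545220663453/3004316) + 583987/884709 = (3004316/4545220663453)*(-1/3168174) + 583987/884709 = -1502158/7200024965107272411 + 583987/884709 = 1401573659765590573593545/2123308962285029955821133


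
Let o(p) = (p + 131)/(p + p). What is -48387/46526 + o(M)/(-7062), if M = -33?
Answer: -2818529257/2710674549 ≈ -1.0398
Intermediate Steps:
o(p) = (131 + p)/(2*p) (o(p) = (131 + p)/((2*p)) = (131 + p)*(1/(2*p)) = (131 + p)/(2*p))
-48387/46526 + o(M)/(-7062) = -48387/46526 + ((1/2)*(131 - 33)/(-33))/(-7062) = -48387*1/46526 + ((1/2)*(-1/33)*98)*(-1/7062) = -48387/46526 - 49/33*(-1/7062) = -48387/46526 + 49/233046 = -2818529257/2710674549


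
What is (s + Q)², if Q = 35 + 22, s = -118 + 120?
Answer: 3481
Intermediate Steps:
s = 2
Q = 57
(s + Q)² = (2 + 57)² = 59² = 3481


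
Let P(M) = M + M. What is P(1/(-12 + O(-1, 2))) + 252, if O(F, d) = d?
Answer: 1259/5 ≈ 251.80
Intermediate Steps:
P(M) = 2*M
P(1/(-12 + O(-1, 2))) + 252 = 2/(-12 + 2) + 252 = 2/(-10) + 252 = 2*(-⅒) + 252 = -⅕ + 252 = 1259/5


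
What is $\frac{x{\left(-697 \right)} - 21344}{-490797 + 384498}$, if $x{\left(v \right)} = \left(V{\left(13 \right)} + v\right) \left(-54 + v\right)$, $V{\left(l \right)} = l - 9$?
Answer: $- \frac{499099}{106299} \approx -4.6952$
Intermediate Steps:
$V{\left(l \right)} = -9 + l$ ($V{\left(l \right)} = l - 9 = -9 + l$)
$x{\left(v \right)} = \left(-54 + v\right) \left(4 + v\right)$ ($x{\left(v \right)} = \left(\left(-9 + 13\right) + v\right) \left(-54 + v\right) = \left(4 + v\right) \left(-54 + v\right) = \left(-54 + v\right) \left(4 + v\right)$)
$\frac{x{\left(-697 \right)} - 21344}{-490797 + 384498} = \frac{\left(-216 + \left(-697\right)^{2} - -34850\right) - 21344}{-490797 + 384498} = \frac{\left(-216 + 485809 + 34850\right) - 21344}{-106299} = \left(520443 - 21344\right) \left(- \frac{1}{106299}\right) = 499099 \left(- \frac{1}{106299}\right) = - \frac{499099}{106299}$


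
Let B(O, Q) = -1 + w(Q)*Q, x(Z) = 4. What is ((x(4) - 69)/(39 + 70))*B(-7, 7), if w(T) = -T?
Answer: 3250/109 ≈ 29.817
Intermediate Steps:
B(O, Q) = -1 - Q² (B(O, Q) = -1 + (-Q)*Q = -1 - Q²)
((x(4) - 69)/(39 + 70))*B(-7, 7) = ((4 - 69)/(39 + 70))*(-1 - 1*7²) = (-65/109)*(-1 - 1*49) = (-65*1/109)*(-1 - 49) = -65/109*(-50) = 3250/109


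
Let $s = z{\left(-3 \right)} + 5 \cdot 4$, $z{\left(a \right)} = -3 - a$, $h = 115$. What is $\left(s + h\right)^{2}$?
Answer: $18225$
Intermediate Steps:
$s = 20$ ($s = \left(-3 - -3\right) + 5 \cdot 4 = \left(-3 + 3\right) + 20 = 0 + 20 = 20$)
$\left(s + h\right)^{2} = \left(20 + 115\right)^{2} = 135^{2} = 18225$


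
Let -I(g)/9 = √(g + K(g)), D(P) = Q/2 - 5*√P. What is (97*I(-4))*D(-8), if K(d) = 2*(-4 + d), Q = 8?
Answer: -17460*√10 - 6984*I*√5 ≈ -55213.0 - 15617.0*I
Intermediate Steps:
K(d) = -8 + 2*d
D(P) = 4 - 5*√P (D(P) = 8/2 - 5*√P = 8*(½) - 5*√P = 4 - 5*√P)
I(g) = -9*√(-8 + 3*g) (I(g) = -9*√(g + (-8 + 2*g)) = -9*√(-8 + 3*g))
(97*I(-4))*D(-8) = (97*(-9*√(-8 + 3*(-4))))*(4 - 10*I*√2) = (97*(-9*√(-8 - 12)))*(4 - 10*I*√2) = (97*(-18*I*√5))*(4 - 10*I*√2) = (-1746*I*√5)*(4 - 10*I*√2) = -1746*I*√5*(4 - 10*I*√2)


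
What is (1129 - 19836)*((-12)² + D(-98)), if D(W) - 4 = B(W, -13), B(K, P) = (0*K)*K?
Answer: -2768636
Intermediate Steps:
B(K, P) = 0 (B(K, P) = 0*K = 0)
D(W) = 4 (D(W) = 4 + 0 = 4)
(1129 - 19836)*((-12)² + D(-98)) = (1129 - 19836)*((-12)² + 4) = -18707*(144 + 4) = -18707*148 = -2768636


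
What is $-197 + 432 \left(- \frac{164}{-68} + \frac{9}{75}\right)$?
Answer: $\frac{381107}{425} \approx 896.72$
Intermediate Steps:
$-197 + 432 \left(- \frac{164}{-68} + \frac{9}{75}\right) = -197 + 432 \left(\left(-164\right) \left(- \frac{1}{68}\right) + 9 \cdot \frac{1}{75}\right) = -197 + 432 \left(\frac{41}{17} + \frac{3}{25}\right) = -197 + 432 \cdot \frac{1076}{425} = -197 + \frac{464832}{425} = \frac{381107}{425}$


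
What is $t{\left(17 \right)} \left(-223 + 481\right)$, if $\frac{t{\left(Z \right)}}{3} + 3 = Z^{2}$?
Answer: $221364$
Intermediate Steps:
$t{\left(Z \right)} = -9 + 3 Z^{2}$
$t{\left(17 \right)} \left(-223 + 481\right) = \left(-9 + 3 \cdot 17^{2}\right) \left(-223 + 481\right) = \left(-9 + 3 \cdot 289\right) 258 = \left(-9 + 867\right) 258 = 858 \cdot 258 = 221364$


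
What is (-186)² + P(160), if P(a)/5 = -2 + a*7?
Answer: 40186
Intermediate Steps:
P(a) = -10 + 35*a (P(a) = 5*(-2 + a*7) = 5*(-2 + 7*a) = -10 + 35*a)
(-186)² + P(160) = (-186)² + (-10 + 35*160) = 34596 + (-10 + 5600) = 34596 + 5590 = 40186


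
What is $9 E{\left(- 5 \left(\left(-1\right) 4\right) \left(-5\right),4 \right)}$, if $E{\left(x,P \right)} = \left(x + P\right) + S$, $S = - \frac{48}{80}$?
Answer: $- \frac{4347}{5} \approx -869.4$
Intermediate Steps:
$S = - \frac{3}{5}$ ($S = \left(-48\right) \frac{1}{80} = - \frac{3}{5} \approx -0.6$)
$E{\left(x,P \right)} = - \frac{3}{5} + P + x$ ($E{\left(x,P \right)} = \left(x + P\right) - \frac{3}{5} = \left(P + x\right) - \frac{3}{5} = - \frac{3}{5} + P + x$)
$9 E{\left(- 5 \left(\left(-1\right) 4\right) \left(-5\right),4 \right)} = 9 \left(- \frac{3}{5} + 4 + - 5 \left(\left(-1\right) 4\right) \left(-5\right)\right) = 9 \left(- \frac{3}{5} + 4 + \left(-5\right) \left(-4\right) \left(-5\right)\right) = 9 \left(- \frac{3}{5} + 4 + 20 \left(-5\right)\right) = 9 \left(- \frac{3}{5} + 4 - 100\right) = 9 \left(- \frac{483}{5}\right) = - \frac{4347}{5}$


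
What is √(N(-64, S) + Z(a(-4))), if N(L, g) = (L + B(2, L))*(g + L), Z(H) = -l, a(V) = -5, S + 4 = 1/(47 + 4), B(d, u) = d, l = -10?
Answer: 2*√2747166/51 ≈ 64.998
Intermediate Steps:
S = -203/51 (S = -4 + 1/(47 + 4) = -4 + 1/51 = -203/51 ≈ -3.9804)
Z(H) = 10 (Z(H) = -1*(-10) = 10)
N(L, g) = (2 + L)*(L + g) (N(L, g) = (L + 2)*(g + L) = (2 + L)*(L + g))
√(N(-64, S) + Z(a(-4))) = √(((-64)² + 2*(-64) + 2*(-203/51) - 64*(-203/51)) + 10) = √((4096 - 128 - 406/51 + 12992/51) + 10) = √(214954/51 + 10) = √(215464/51) = 2*√2747166/51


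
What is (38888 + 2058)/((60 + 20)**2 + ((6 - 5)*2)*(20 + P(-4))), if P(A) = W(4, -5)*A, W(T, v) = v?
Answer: 20473/3240 ≈ 6.3188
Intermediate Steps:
P(A) = -5*A
(38888 + 2058)/((60 + 20)**2 + ((6 - 5)*2)*(20 + P(-4))) = (38888 + 2058)/((60 + 20)**2 + ((6 - 5)*2)*(20 - 5*(-4))) = 40946/(80**2 + (1*2)*(20 + 20)) = 40946/(6400 + 2*40) = 40946/(6400 + 80) = 40946/6480 = 40946*(1/6480) = 20473/3240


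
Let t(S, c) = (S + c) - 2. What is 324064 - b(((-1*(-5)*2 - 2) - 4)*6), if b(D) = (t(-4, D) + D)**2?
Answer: 322300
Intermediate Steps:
t(S, c) = -2 + S + c
b(D) = (-6 + 2*D)**2 (b(D) = ((-2 - 4 + D) + D)**2 = ((-6 + D) + D)**2 = (-6 + 2*D)**2)
324064 - b(((-1*(-5)*2 - 2) - 4)*6) = 324064 - 4*(-3 + ((-1*(-5)*2 - 2) - 4)*6)**2 = 324064 - 4*(-3 + ((5*2 - 2) - 4)*6)**2 = 324064 - 4*(-3 + ((10 - 2) - 4)*6)**2 = 324064 - 4*(-3 + (8 - 4)*6)**2 = 324064 - 4*(-3 + 4*6)**2 = 324064 - 4*(-3 + 24)**2 = 324064 - 4*21**2 = 324064 - 4*441 = 324064 - 1*1764 = 324064 - 1764 = 322300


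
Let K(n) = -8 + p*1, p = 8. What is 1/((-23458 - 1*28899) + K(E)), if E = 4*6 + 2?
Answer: -1/52357 ≈ -1.9100e-5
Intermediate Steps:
E = 26 (E = 24 + 2 = 26)
K(n) = 0 (K(n) = -8 + 8*1 = -8 + 8 = 0)
1/((-23458 - 1*28899) + K(E)) = 1/((-23458 - 1*28899) + 0) = 1/((-23458 - 28899) + 0) = 1/(-52357 + 0) = 1/(-52357) = -1/52357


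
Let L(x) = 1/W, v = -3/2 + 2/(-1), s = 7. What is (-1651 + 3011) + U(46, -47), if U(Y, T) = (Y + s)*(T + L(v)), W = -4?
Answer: -4577/4 ≈ -1144.3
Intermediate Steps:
v = -7/2 (v = -3*1/2 + 2*(-1) = -3/2 - 2 = -7/2 ≈ -3.5000)
L(x) = -1/4 (L(x) = 1/(-4) = -1/4)
U(Y, T) = (7 + Y)*(-1/4 + T) (U(Y, T) = (Y + 7)*(T - 1/4) = (7 + Y)*(-1/4 + T))
(-1651 + 3011) + U(46, -47) = (-1651 + 3011) + (-7/4 + 7*(-47) - 1/4*46 - 47*46) = 1360 + (-7/4 - 329 - 23/2 - 2162) = 1360 - 10017/4 = -4577/4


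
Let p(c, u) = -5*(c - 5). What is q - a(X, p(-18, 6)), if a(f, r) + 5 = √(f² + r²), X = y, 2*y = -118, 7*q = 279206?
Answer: 279241/7 - √16706 ≈ 39762.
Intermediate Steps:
q = 279206/7 (q = (⅐)*279206 = 279206/7 ≈ 39887.)
y = -59 (y = (½)*(-118) = -59)
X = -59
p(c, u) = 25 - 5*c (p(c, u) = -5*(-5 + c) = 25 - 5*c)
a(f, r) = -5 + √(f² + r²)
q - a(X, p(-18, 6)) = 279206/7 - (-5 + √((-59)² + (25 - 5*(-18))²)) = 279206/7 - (-5 + √(3481 + (25 + 90)²)) = 279206/7 - (-5 + √(3481 + 115²)) = 279206/7 - (-5 + √(3481 + 13225)) = 279206/7 - (-5 + √16706) = 279206/7 + (5 - √16706) = 279241/7 - √16706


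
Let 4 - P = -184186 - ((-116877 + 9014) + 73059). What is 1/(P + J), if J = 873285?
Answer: 1/1022671 ≈ 9.7783e-7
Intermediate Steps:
P = 149386 (P = 4 - (-184186 - ((-116877 + 9014) + 73059)) = 4 - (-184186 - (-107863 + 73059)) = 4 - (-184186 - 1*(-34804)) = 4 - (-184186 + 34804) = 4 - 1*(-149382) = 4 + 149382 = 149386)
1/(P + J) = 1/(149386 + 873285) = 1/1022671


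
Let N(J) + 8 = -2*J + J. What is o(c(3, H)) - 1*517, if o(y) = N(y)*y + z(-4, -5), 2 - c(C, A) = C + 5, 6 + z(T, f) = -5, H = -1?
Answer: -516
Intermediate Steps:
z(T, f) = -11 (z(T, f) = -6 - 5 = -11)
N(J) = -8 - J (N(J) = -8 + (-2*J + J) = -8 - J)
c(C, A) = -3 - C (c(C, A) = 2 - (C + 5) = 2 - (5 + C) = 2 + (-5 - C) = -3 - C)
o(y) = -11 + y*(-8 - y) (o(y) = (-8 - y)*y - 11 = y*(-8 - y) - 11 = -11 + y*(-8 - y))
o(c(3, H)) - 1*517 = (-11 - (-3 - 1*3)*(8 + (-3 - 1*3))) - 1*517 = (-11 - (-3 - 3)*(8 + (-3 - 3))) - 517 = (-11 - 1*(-6)*(8 - 6)) - 517 = (-11 - 1*(-6)*2) - 517 = (-11 + 12) - 517 = 1 - 517 = -516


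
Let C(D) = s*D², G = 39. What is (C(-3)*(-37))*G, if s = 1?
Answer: -12987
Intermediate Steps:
C(D) = D² (C(D) = 1*D² = D²)
(C(-3)*(-37))*G = ((-3)²*(-37))*39 = (9*(-37))*39 = -333*39 = -12987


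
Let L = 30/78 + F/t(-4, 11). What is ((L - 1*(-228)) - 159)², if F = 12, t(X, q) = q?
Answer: 101566084/20449 ≈ 4966.8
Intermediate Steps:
L = 211/143 (L = 30/78 + 12/11 = 30*(1/78) + 12*(1/11) = 5/13 + 12/11 = 211/143 ≈ 1.4755)
((L - 1*(-228)) - 159)² = ((211/143 - 1*(-228)) - 159)² = ((211/143 + 228) - 159)² = (32815/143 - 159)² = (10078/143)² = 101566084/20449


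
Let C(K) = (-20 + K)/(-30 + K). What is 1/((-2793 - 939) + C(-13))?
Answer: -43/160443 ≈ -0.00026801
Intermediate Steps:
C(K) = (-20 + K)/(-30 + K)
1/((-2793 - 939) + C(-13)) = 1/((-2793 - 939) + (-20 - 13)/(-30 - 13)) = 1/(-3732 - 33/(-43)) = 1/(-3732 - 1/43*(-33)) = 1/(-3732 + 33/43) = 1/(-160443/43) = -43/160443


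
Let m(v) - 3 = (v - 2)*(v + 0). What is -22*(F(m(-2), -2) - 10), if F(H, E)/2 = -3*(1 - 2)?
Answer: 88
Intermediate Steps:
m(v) = 3 + v*(-2 + v) (m(v) = 3 + (v - 2)*(v + 0) = 3 + (-2 + v)*v = 3 + v*(-2 + v))
F(H, E) = 6 (F(H, E) = 2*(-3*(1 - 2)) = 2*(-3*(-1)) = 2*3 = 6)
-22*(F(m(-2), -2) - 10) = -22*(6 - 10) = -22*(-4) = 88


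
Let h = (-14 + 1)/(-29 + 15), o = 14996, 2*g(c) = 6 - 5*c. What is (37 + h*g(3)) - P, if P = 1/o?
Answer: 861331/26243 ≈ 32.821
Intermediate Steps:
g(c) = 3 - 5*c/2 (g(c) = (6 - 5*c)/2 = 3 - 5*c/2)
h = 13/14 (h = -13/(-14) = -13*(-1/14) = 13/14 ≈ 0.92857)
P = 1/14996 ≈ 6.6684e-5
(37 + h*g(3)) - P = (37 + 13*(3 - 5/2*3)/14) - 1*1/14996 = (37 + 13*(3 - 15/2)/14) - 1/14996 = (37 + (13/14)*(-9/2)) - 1/14996 = (37 - 117/28) - 1/14996 = 919/28 - 1/14996 = 861331/26243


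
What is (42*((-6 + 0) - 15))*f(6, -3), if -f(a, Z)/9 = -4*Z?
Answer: 95256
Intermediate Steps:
f(a, Z) = 36*Z (f(a, Z) = -(-36)*Z = 36*Z)
(42*((-6 + 0) - 15))*f(6, -3) = (42*((-6 + 0) - 15))*(36*(-3)) = (42*(-6 - 15))*(-108) = (42*(-21))*(-108) = -882*(-108) = 95256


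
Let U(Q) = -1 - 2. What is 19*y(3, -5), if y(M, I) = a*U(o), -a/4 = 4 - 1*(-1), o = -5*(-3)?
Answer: 1140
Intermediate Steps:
o = 15
a = -20 (a = -4*(4 - 1*(-1)) = -4*(4 + 1) = -4*5 = -20)
U(Q) = -3
y(M, I) = 60 (y(M, I) = -20*(-3) = 60)
19*y(3, -5) = 19*60 = 1140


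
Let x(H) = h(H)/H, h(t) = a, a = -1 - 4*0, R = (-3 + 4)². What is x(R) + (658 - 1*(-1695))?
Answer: 2352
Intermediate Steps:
R = 1 (R = 1² = 1)
a = -1 (a = -1 + 0 = -1)
h(t) = -1
x(H) = -1/H
x(R) + (658 - 1*(-1695)) = -1/1 + (658 - 1*(-1695)) = -1*1 + (658 + 1695) = -1 + 2353 = 2352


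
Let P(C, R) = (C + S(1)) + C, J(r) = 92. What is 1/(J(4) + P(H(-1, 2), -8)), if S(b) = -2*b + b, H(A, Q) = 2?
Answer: 1/95 ≈ 0.010526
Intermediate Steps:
S(b) = -b
P(C, R) = -1 + 2*C (P(C, R) = (C - 1*1) + C = (C - 1) + C = (-1 + C) + C = -1 + 2*C)
1/(J(4) + P(H(-1, 2), -8)) = 1/(92 + (-1 + 2*2)) = 1/(92 + (-1 + 4)) = 1/(92 + 3) = 1/95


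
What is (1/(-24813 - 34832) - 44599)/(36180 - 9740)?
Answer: -665026839/394253450 ≈ -1.6868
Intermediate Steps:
(1/(-24813 - 34832) - 44599)/(36180 - 9740) = (1/(-59645) - 44599)/26440 = (-1/59645 - 44599)*(1/26440) = -2660107356/59645*1/26440 = -665026839/394253450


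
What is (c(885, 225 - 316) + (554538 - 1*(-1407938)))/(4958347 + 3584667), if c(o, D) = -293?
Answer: 1962183/8543014 ≈ 0.22968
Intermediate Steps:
(c(885, 225 - 316) + (554538 - 1*(-1407938)))/(4958347 + 3584667) = (-293 + (554538 - 1*(-1407938)))/(4958347 + 3584667) = (-293 + (554538 + 1407938))/8543014 = (-293 + 1962476)*(1/8543014) = 1962183*(1/8543014) = 1962183/8543014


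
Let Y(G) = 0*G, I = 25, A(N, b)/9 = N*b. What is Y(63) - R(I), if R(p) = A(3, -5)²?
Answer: -18225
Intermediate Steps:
A(N, b) = 9*N*b (A(N, b) = 9*(N*b) = 9*N*b)
Y(G) = 0
R(p) = 18225 (R(p) = (9*3*(-5))² = (-135)² = 18225)
Y(63) - R(I) = 0 - 1*18225 = 0 - 18225 = -18225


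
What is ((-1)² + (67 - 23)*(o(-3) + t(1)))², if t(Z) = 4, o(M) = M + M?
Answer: 7569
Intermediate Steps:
o(M) = 2*M
((-1)² + (67 - 23)*(o(-3) + t(1)))² = ((-1)² + (67 - 23)*(2*(-3) + 4))² = (1 + 44*(-6 + 4))² = (1 + 44*(-2))² = (1 - 88)² = (-87)² = 7569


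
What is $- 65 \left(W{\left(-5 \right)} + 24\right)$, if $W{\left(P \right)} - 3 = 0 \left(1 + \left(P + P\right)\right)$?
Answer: $-1755$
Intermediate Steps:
$W{\left(P \right)} = 3$ ($W{\left(P \right)} = 3 + 0 \left(1 + \left(P + P\right)\right) = 3 + 0 \left(1 + 2 P\right) = 3 + 0 = 3$)
$- 65 \left(W{\left(-5 \right)} + 24\right) = - 65 \left(3 + 24\right) = \left(-65\right) 27 = -1755$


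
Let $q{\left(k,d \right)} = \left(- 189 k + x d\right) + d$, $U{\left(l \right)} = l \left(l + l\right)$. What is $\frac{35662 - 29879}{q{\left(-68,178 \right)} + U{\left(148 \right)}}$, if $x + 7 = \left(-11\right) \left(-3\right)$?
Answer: $\frac{5783}{61466} \approx 0.094085$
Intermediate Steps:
$U{\left(l \right)} = 2 l^{2}$ ($U{\left(l \right)} = l 2 l = 2 l^{2}$)
$x = 26$ ($x = -7 - -33 = -7 + 33 = 26$)
$q{\left(k,d \right)} = - 189 k + 27 d$ ($q{\left(k,d \right)} = \left(- 189 k + 26 d\right) + d = - 189 k + 27 d$)
$\frac{35662 - 29879}{q{\left(-68,178 \right)} + U{\left(148 \right)}} = \frac{35662 - 29879}{\left(\left(-189\right) \left(-68\right) + 27 \cdot 178\right) + 2 \cdot 148^{2}} = \frac{5783}{\left(12852 + 4806\right) + 2 \cdot 21904} = \frac{5783}{17658 + 43808} = \frac{5783}{61466}$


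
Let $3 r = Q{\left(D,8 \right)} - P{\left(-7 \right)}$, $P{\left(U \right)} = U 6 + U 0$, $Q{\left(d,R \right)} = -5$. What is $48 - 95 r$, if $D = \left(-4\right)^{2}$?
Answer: $- \frac{3371}{3} \approx -1123.7$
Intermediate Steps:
$D = 16$
$P{\left(U \right)} = 6 U$ ($P{\left(U \right)} = 6 U + 0 = 6 U$)
$r = \frac{37}{3}$ ($r = \frac{-5 - 6 \left(-7\right)}{3} = \frac{-5 - -42}{3} = \frac{-5 + 42}{3} = \frac{1}{3} \cdot 37 = \frac{37}{3} \approx 12.333$)
$48 - 95 r = 48 - \frac{3515}{3} = - \frac{3371}{3}$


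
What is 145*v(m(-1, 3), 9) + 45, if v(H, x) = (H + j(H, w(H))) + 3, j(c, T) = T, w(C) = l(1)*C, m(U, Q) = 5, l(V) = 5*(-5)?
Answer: -16920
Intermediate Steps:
l(V) = -25
w(C) = -25*C
v(H, x) = 3 - 24*H (v(H, x) = (H - 25*H) + 3 = -24*H + 3 = 3 - 24*H)
145*v(m(-1, 3), 9) + 45 = 145*(3 - 24*5) + 45 = 145*(3 - 120) + 45 = 145*(-117) + 45 = -16965 + 45 = -16920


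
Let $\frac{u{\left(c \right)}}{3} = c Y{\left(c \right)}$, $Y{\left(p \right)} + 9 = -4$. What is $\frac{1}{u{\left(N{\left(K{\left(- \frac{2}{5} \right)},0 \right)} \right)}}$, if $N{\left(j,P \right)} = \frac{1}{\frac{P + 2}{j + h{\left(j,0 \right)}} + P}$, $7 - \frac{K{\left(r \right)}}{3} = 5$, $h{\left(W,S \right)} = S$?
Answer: $- \frac{1}{117} \approx -0.008547$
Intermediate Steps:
$Y{\left(p \right)} = -13$ ($Y{\left(p \right)} = -9 - 4 = -13$)
$K{\left(r \right)} = 6$ ($K{\left(r \right)} = 21 - 15 = 6$)
$N{\left(j,P \right)} = \frac{1}{P + \frac{2 + P}{j}}$ ($N{\left(j,P \right)} = \frac{1}{\frac{P + 2}{j + 0} + P} = \frac{1}{\frac{2 + P}{j} + P} = \frac{1}{P + \frac{2 + P}{j}}$)
$u{\left(c \right)} = - 39 c$ ($u{\left(c \right)} = 3 c \left(-13\right) = 3 \left(- 13 c\right) = - 39 c$)
$\frac{1}{u{\left(N{\left(K{\left(- \frac{2}{5} \right)},0 \right)} \right)}} = \frac{1}{\left(-39\right) \frac{6}{2 + 0 + 0 \cdot 6}} = \frac{1}{\left(-39\right) \frac{6}{2 + 0 + 0}} = \frac{1}{\left(-39\right) \frac{6}{2}} = \frac{1}{\left(-39\right) 6 \cdot \frac{1}{2}} = \frac{1}{\left(-39\right) 3} = \frac{1}{-117} = - \frac{1}{117}$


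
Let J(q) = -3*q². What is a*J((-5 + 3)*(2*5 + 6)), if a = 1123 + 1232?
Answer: -7234560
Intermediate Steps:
a = 2355
a*J((-5 + 3)*(2*5 + 6)) = 2355*(-3*(-5 + 3)²*(2*5 + 6)²) = 2355*(-3*4*(10 + 6)²) = 2355*(-3*(-2*16)²) = 2355*(-3*(-32)²) = 2355*(-3*1024) = 2355*(-3072) = -7234560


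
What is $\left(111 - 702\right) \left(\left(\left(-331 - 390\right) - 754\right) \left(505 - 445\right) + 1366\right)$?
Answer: $51496194$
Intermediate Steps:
$\left(111 - 702\right) \left(\left(\left(-331 - 390\right) - 754\right) \left(505 - 445\right) + 1366\right) = - 591 \left(\left(-721 - 754\right) 60 + 1366\right) = - 591 \left(\left(-1475\right) 60 + 1366\right) = - 591 \left(-88500 + 1366\right) = \left(-591\right) \left(-87134\right) = 51496194$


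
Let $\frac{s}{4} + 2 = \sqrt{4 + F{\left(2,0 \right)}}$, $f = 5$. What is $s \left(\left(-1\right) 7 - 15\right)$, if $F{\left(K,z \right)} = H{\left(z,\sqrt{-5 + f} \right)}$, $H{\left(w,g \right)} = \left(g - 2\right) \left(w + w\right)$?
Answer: $0$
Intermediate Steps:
$H{\left(w,g \right)} = 2 w \left(-2 + g\right)$ ($H{\left(w,g \right)} = \left(-2 + g\right) 2 w = 2 w \left(-2 + g\right)$)
$F{\left(K,z \right)} = - 4 z$ ($F{\left(K,z \right)} = 2 z \left(-2 + \sqrt{-5 + 5}\right) = 2 z \left(-2 + \sqrt{0}\right) = 2 z \left(-2 + 0\right) = 2 z \left(-2\right) = - 4 z$)
$s = 0$ ($s = -8 + 4 \sqrt{4 - 0} = -8 + 4 \sqrt{4 + 0} = -8 + 4 \sqrt{4} = -8 + 4 \cdot 2 = -8 + 8 = 0$)
$s \left(\left(-1\right) 7 - 15\right) = 0 \left(\left(-1\right) 7 - 15\right) = 0 \left(-7 - 15\right) = 0 \left(-22\right) = 0$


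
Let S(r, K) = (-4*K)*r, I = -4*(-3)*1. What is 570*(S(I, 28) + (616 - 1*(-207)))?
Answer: -296970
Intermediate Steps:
I = 12 (I = 12*1 = 12)
S(r, K) = -4*K*r
570*(S(I, 28) + (616 - 1*(-207))) = 570*(-4*28*12 + (616 - 1*(-207))) = 570*(-1344 + (616 + 207)) = 570*(-1344 + 823) = 570*(-521) = -296970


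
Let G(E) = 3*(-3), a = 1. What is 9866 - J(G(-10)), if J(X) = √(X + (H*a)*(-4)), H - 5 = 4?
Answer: 9866 - 3*I*√5 ≈ 9866.0 - 6.7082*I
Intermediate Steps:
H = 9 (H = 5 + 4 = 9)
G(E) = -9
J(X) = √(-36 + X) (J(X) = √(X + (9*1)*(-4)) = √(X + 9*(-4)) = √(X - 36) = √(-36 + X))
9866 - J(G(-10)) = 9866 - √(-36 - 9) = 9866 - √(-45) = 9866 - 3*I*√5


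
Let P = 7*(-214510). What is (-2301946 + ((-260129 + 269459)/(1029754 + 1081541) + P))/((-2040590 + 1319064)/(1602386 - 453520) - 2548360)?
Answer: 102508772655920986/68681010035941393 ≈ 1.4925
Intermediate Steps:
P = -1501570
(-2301946 + ((-260129 + 269459)/(1029754 + 1081541) + P))/((-2040590 + 1319064)/(1602386 - 453520) - 2548360) = (-2301946 + ((-260129 + 269459)/(1029754 + 1081541) - 1501570))/((-2040590 + 1319064)/(1602386 - 453520) - 2548360) = (-2301946 + (9330/2111295 - 1501570))/(-721526/1148866 - 2548360) = (-2301946 + (9330*(1/2111295) - 1501570))/(-721526*1/1148866 - 2548360) = (-2301946 + (622/140753 - 1501570))/(-360763/574433 - 2548360) = (-2301946 - 211350481588/140753)/(-1463862440643/574433) = -535356286926/140753*(-574433/1463862440643) = 102508772655920986/68681010035941393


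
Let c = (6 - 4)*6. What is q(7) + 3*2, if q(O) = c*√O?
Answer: 6 + 12*√7 ≈ 37.749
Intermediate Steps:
c = 12 (c = 2*6 = 12)
q(O) = 12*√O
q(7) + 3*2 = 12*√7 + 3*2 = 12*√7 + 6 = 6 + 12*√7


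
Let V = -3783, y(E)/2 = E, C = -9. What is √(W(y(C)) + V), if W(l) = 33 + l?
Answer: 2*I*√942 ≈ 61.384*I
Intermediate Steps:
y(E) = 2*E
√(W(y(C)) + V) = √((33 + 2*(-9)) - 3783) = √((33 - 18) - 3783) = √(15 - 3783) = √(-3768) = 2*I*√942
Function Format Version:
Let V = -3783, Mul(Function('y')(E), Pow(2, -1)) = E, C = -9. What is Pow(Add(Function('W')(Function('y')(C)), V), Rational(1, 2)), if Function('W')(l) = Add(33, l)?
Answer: Mul(2, I, Pow(942, Rational(1, 2))) ≈ Mul(61.384, I)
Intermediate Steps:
Function('y')(E) = Mul(2, E)
Pow(Add(Function('W')(Function('y')(C)), V), Rational(1, 2)) = Pow(Add(Add(33, Mul(2, -9)), -3783), Rational(1, 2)) = Pow(Add(Add(33, -18), -3783), Rational(1, 2)) = Pow(Add(15, -3783), Rational(1, 2)) = Pow(-3768, Rational(1, 2)) = Mul(2, I, Pow(942, Rational(1, 2)))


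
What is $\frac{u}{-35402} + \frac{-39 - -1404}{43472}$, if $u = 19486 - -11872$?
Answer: $- \frac{50571971}{59192144} \approx -0.85437$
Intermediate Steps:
$u = 31358$ ($u = 19486 + 11872 = 31358$)
$\frac{u}{-35402} + \frac{-39 - -1404}{43472} = \frac{31358}{-35402} + \frac{-39 - -1404}{43472} = 31358 \left(- \frac{1}{35402}\right) + \left(-39 + 1404\right) \frac{1}{43472} = - \frac{15679}{17701} + 1365 \cdot \frac{1}{43472} = - \frac{15679}{17701} + \frac{105}{3344} = - \frac{50571971}{59192144}$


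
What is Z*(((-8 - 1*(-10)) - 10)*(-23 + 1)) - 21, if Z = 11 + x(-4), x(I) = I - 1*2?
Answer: 859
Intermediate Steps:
x(I) = -2 + I (x(I) = I - 2 = -2 + I)
Z = 5 (Z = 11 + (-2 - 4) = 11 - 6 = 5)
Z*(((-8 - 1*(-10)) - 10)*(-23 + 1)) - 21 = 5*(((-8 - 1*(-10)) - 10)*(-23 + 1)) - 21 = 5*(((-8 + 10) - 10)*(-22)) - 21 = 5*((2 - 10)*(-22)) - 21 = 5*(-8*(-22)) - 21 = 5*176 - 21 = 880 - 21 = 859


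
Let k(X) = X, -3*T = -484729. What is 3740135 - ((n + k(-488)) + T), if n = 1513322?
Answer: 6197174/3 ≈ 2.0657e+6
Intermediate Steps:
T = 484729/3 (T = -1/3*(-484729) = 484729/3 ≈ 1.6158e+5)
3740135 - ((n + k(-488)) + T) = 3740135 - ((1513322 - 488) + 484729/3) = 3740135 - (1512834 + 484729/3) = 3740135 - 1*5023231/3 = 3740135 - 5023231/3 = 6197174/3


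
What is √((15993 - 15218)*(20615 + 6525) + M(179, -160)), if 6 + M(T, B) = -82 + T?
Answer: √21033591 ≈ 4586.2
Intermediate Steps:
M(T, B) = -88 + T (M(T, B) = -6 + (-82 + T) = -88 + T)
√((15993 - 15218)*(20615 + 6525) + M(179, -160)) = √((15993 - 15218)*(20615 + 6525) + (-88 + 179)) = √(775*27140 + 91) = √(21033500 + 91) = √21033591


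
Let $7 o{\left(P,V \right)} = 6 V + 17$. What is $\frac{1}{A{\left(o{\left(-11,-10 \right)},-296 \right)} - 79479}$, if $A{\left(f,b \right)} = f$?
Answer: $- \frac{7}{556396} \approx -1.2581 \cdot 10^{-5}$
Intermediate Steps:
$o{\left(P,V \right)} = \frac{17}{7} + \frac{6 V}{7}$ ($o{\left(P,V \right)} = \frac{6 V + 17}{7} = \frac{17 + 6 V}{7} = \frac{17}{7} + \frac{6 V}{7}$)
$\frac{1}{A{\left(o{\left(-11,-10 \right)},-296 \right)} - 79479} = \frac{1}{\left(\frac{17}{7} + \frac{6}{7} \left(-10\right)\right) - 79479} = \frac{1}{\left(\frac{17}{7} - \frac{60}{7}\right) - 79479} = \frac{1}{- \frac{43}{7} - 79479} = \frac{1}{- \frac{556396}{7}} = - \frac{7}{556396}$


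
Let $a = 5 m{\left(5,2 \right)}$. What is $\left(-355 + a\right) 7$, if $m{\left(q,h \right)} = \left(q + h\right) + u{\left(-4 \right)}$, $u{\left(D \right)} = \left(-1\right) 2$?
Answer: $-2310$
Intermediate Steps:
$u{\left(D \right)} = -2$
$m{\left(q,h \right)} = -2 + h + q$ ($m{\left(q,h \right)} = \left(q + h\right) - 2 = \left(h + q\right) - 2 = -2 + h + q$)
$a = 25$ ($a = 5 \left(-2 + 2 + 5\right) = 5 \cdot 5 = 25$)
$\left(-355 + a\right) 7 = \left(-355 + 25\right) 7 = \left(-330\right) 7 = -2310$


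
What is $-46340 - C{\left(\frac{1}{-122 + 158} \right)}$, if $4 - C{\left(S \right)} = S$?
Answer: $- \frac{1668383}{36} \approx -46344.0$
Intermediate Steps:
$C{\left(S \right)} = 4 - S$
$-46340 - C{\left(\frac{1}{-122 + 158} \right)} = -46340 - \left(4 - \frac{1}{-122 + 158}\right) = -46340 - \left(4 - \frac{1}{36}\right) = -46340 - \frac{143}{36} = - \frac{1668383}{36}$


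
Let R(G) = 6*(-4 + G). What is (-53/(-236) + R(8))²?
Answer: 32684089/55696 ≈ 586.83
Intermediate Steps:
R(G) = -24 + 6*G
(-53/(-236) + R(8))² = (-53/(-236) + (-24 + 6*8))² = (-53*(-1/236) + (-24 + 48))² = (53/236 + 24)² = (5717/236)² = 32684089/55696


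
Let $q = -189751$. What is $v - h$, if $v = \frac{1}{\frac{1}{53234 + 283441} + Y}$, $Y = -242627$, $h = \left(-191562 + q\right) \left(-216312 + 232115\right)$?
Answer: $\frac{492233479416108730261}{81686445224} \approx 6.0259 \cdot 10^{9}$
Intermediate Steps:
$h = -6025889339$ ($h = \left(-191562 - 189751\right) \left(-216312 + 232115\right) = \left(-381313\right) 15803 = -6025889339$)
$v = - \frac{336675}{81686445224}$ ($v = \frac{1}{\frac{1}{53234 + 283441} - 242627} = \frac{1}{\frac{1}{336675} - 242627} = \frac{1}{- \frac{81686445224}{336675}} = - \frac{336675}{81686445224} \approx -4.1216 \cdot 10^{-6}$)
$v - h = - \frac{336675}{81686445224} - -6025889339 = - \frac{336675}{81686445224} + 6025889339 = \frac{492233479416108730261}{81686445224}$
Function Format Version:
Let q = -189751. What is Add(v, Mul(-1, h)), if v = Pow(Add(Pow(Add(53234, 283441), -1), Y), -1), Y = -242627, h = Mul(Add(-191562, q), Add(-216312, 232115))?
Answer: Rational(492233479416108730261, 81686445224) ≈ 6.0259e+9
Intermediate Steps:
h = -6025889339 (h = Mul(Add(-191562, -189751), Add(-216312, 232115)) = Mul(-381313, 15803) = -6025889339)
v = Rational(-336675, 81686445224) (v = Pow(Add(Pow(Add(53234, 283441), -1), -242627), -1) = Pow(Add(Pow(336675, -1), -242627), -1) = Pow(Add(Rational(1, 336675), -242627), -1) = Pow(Rational(-81686445224, 336675), -1) = Rational(-336675, 81686445224) ≈ -4.1216e-6)
Add(v, Mul(-1, h)) = Add(Rational(-336675, 81686445224), Mul(-1, -6025889339)) = Add(Rational(-336675, 81686445224), 6025889339) = Rational(492233479416108730261, 81686445224)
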